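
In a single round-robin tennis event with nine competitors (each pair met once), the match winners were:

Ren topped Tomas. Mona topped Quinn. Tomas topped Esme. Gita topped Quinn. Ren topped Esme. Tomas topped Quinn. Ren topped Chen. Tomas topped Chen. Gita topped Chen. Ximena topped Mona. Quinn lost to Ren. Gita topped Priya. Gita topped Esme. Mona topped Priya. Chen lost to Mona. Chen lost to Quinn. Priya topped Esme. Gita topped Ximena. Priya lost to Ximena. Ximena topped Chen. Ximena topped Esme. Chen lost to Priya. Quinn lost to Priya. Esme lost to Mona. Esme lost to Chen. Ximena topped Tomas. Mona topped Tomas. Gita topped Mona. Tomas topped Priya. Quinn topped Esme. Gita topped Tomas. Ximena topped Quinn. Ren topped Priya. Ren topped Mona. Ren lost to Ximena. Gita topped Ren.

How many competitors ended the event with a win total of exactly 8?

1

Win totals: Ren 6, Mona 5, Chen 1, Tomas 4, Quinn 2, Gita 8, Ximena 7, Priya 3, Esme 0.
Exactly 8: Gita — 1 competitor.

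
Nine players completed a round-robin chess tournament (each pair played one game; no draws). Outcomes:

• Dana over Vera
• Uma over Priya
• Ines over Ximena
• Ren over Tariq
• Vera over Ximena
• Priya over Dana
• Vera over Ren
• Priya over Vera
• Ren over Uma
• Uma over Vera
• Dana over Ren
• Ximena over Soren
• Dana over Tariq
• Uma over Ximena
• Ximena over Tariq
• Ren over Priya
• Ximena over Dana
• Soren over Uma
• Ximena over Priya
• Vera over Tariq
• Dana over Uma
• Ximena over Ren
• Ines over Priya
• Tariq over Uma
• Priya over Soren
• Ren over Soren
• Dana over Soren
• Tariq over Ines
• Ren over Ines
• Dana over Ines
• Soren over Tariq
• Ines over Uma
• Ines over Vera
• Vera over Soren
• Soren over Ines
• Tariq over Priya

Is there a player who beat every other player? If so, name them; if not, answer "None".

None

Highest win total is Dana with 6 (out of 8 possible).
Dana lost to Ximena, Priya, so no player went undefeated.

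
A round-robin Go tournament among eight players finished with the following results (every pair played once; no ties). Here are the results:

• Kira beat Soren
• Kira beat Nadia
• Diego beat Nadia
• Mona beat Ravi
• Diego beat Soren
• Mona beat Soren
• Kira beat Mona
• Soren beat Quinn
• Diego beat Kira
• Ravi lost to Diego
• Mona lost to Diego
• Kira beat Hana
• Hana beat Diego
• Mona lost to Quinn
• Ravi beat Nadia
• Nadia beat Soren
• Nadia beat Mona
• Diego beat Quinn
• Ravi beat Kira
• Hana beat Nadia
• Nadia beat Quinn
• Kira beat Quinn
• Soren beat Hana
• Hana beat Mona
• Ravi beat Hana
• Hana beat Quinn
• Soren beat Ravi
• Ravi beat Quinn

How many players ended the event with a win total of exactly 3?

2

Win totals: Mona 2, Quinn 1, Soren 3, Hana 4, Kira 5, Diego 6, Nadia 3, Ravi 4.
Exactly 3: Soren, Nadia — 2 players.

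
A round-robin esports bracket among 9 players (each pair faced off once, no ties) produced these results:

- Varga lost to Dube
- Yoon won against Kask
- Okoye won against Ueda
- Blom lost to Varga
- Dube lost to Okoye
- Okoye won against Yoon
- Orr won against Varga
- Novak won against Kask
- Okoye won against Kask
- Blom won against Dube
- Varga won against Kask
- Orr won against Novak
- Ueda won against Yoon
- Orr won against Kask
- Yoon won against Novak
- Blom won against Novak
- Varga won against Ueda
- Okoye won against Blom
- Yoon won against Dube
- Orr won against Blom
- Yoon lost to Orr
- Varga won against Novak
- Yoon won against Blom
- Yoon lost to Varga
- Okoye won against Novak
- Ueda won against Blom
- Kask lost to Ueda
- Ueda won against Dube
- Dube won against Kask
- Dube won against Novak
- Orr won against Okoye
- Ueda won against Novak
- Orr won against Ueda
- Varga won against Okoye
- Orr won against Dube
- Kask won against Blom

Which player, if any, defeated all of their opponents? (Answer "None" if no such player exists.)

Orr has 8 wins out of 8 opponents — a perfect record.

Orr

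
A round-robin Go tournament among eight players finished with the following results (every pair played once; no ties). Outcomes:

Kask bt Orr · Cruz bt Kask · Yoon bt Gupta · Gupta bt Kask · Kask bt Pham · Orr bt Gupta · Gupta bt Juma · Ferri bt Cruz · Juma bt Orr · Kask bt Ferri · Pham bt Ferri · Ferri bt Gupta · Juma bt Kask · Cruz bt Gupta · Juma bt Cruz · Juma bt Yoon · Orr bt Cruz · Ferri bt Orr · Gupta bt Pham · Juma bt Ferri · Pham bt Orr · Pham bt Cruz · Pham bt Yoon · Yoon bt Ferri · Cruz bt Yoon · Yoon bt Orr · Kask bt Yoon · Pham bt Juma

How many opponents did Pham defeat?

Pham's results: beat Orr, Ferri, Juma, Yoon, Cruz; lost to Kask, Gupta.
That is 5 wins.

5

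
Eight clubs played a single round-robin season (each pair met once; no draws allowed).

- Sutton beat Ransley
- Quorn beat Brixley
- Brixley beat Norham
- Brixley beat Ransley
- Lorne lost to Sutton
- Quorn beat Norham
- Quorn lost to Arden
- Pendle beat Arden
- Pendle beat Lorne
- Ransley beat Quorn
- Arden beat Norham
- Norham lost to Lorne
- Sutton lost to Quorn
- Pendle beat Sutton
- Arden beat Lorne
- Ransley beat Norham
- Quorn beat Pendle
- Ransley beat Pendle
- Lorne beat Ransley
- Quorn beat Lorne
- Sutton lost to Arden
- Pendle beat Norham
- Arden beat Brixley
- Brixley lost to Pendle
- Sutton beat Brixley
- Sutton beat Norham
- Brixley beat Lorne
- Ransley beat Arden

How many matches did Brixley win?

Brixley's results: beat Norham, Lorne, Ransley; lost to Pendle, Quorn, Arden, Sutton.
That is 3 wins.

3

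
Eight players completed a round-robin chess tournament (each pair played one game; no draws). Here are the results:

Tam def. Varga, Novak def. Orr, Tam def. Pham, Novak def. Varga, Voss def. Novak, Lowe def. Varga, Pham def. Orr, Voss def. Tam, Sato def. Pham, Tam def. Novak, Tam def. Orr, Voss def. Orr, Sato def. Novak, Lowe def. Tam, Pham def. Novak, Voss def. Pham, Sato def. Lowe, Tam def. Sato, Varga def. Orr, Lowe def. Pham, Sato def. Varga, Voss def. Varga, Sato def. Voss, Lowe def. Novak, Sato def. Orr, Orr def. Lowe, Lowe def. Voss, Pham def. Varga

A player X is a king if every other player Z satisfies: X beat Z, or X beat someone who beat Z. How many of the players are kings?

4

Tam reaches everyone (king).
Novak cannot reach Tam, Voss, Pham, Sato in two steps.
Voss reaches everyone (king).
Varga cannot reach Tam, Novak, Voss, Pham, Sato in two steps.
Pham cannot reach Tam, Voss, Sato in two steps.
Sato reaches everyone (king).
Orr cannot reach Sato in two steps.
Lowe reaches everyone (king).
Kings: Tam, Voss, Sato, Lowe — 4.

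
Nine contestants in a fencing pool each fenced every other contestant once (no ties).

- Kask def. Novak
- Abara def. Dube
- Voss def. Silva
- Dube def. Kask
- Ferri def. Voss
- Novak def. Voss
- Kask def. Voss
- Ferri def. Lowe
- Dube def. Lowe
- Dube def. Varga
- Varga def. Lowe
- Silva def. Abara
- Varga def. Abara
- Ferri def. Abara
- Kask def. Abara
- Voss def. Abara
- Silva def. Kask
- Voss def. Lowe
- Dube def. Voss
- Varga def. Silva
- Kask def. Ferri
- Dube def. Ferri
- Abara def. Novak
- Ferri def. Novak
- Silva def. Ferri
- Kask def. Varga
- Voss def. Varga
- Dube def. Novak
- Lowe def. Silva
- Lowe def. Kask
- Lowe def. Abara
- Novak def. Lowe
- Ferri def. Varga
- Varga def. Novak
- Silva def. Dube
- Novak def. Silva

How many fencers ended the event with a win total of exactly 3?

Win totals: Kask 5, Abara 2, Ferri 5, Lowe 3, Dube 6, Voss 4, Varga 4, Silva 4, Novak 3.
Exactly 3: Lowe, Novak — 2 fencers.

2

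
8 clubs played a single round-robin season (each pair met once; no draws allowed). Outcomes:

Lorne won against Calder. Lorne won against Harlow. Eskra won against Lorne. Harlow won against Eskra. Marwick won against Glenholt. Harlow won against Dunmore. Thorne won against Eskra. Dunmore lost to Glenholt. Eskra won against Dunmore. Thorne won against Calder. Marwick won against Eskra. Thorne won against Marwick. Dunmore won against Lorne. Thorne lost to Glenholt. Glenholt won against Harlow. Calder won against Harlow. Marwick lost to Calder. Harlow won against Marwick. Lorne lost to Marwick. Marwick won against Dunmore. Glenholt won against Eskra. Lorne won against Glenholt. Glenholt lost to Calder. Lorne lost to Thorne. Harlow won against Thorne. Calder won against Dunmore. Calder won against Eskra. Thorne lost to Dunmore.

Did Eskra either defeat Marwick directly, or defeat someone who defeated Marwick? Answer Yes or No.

Eskra did not beat Marwick directly.
Eskra beat Dunmore, Lorne, but each of them lost to Marwick. No two-step path.

No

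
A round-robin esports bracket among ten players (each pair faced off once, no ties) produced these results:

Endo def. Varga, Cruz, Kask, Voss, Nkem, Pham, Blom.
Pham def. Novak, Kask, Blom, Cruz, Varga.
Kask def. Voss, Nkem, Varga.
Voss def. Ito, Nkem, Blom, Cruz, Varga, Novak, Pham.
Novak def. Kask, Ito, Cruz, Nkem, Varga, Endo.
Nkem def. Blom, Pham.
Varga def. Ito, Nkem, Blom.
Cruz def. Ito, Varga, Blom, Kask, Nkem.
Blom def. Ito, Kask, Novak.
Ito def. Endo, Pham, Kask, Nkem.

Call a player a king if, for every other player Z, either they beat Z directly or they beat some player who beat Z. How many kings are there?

7

Blom reaches everyone (king).
Nkem cannot reach Endo, Voss in two steps.
Ito reaches everyone (king).
Pham reaches everyone (king).
Endo reaches everyone (king).
Kask cannot reach Endo in two steps.
Varga cannot reach Cruz, Voss in two steps.
Cruz reaches everyone (king).
Voss reaches everyone (king).
Novak reaches everyone (king).
Kings: Blom, Ito, Pham, Endo, Cruz, Voss, Novak — 7.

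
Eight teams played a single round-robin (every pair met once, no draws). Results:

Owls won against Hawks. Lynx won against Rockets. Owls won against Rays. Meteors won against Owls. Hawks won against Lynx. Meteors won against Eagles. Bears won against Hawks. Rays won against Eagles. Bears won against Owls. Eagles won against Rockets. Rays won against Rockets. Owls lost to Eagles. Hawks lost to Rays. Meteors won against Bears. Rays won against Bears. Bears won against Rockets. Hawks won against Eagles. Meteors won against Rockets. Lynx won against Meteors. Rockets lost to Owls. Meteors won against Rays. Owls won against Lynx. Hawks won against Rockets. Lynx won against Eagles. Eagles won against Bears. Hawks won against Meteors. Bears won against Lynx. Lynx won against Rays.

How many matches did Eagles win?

Eagles' results: beat Rockets, Owls, Bears; lost to Rays, Meteors, Lynx, Hawks.
That is 3 wins.

3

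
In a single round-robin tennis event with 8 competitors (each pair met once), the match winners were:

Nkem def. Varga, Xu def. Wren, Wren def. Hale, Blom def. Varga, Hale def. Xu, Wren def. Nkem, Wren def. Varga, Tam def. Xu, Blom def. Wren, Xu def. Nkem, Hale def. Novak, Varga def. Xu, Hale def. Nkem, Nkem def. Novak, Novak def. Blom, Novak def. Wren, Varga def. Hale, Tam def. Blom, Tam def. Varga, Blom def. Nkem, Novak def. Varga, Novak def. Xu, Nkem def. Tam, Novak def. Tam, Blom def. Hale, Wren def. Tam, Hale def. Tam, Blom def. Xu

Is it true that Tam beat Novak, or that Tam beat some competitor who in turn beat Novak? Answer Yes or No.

Tam did not beat Novak directly.
Tam beat Blom, Varga, Xu, but each of them lost to Novak. No two-step path.

No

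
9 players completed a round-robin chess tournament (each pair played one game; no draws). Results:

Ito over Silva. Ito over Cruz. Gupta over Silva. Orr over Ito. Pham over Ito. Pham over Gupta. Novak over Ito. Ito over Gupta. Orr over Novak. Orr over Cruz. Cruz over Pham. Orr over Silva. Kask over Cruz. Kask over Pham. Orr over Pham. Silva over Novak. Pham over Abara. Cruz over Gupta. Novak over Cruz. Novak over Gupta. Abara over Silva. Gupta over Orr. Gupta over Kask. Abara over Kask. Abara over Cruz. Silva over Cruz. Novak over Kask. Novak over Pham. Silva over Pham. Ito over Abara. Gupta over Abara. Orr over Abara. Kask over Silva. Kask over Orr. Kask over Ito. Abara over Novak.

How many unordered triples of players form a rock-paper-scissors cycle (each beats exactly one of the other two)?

Win totals: Orr 6, Kask 5, Novak 5, Cruz 2, Ito 4, Pham 3, Silva 3, Abara 4, Gupta 4.
A player with w wins dominates both others in C(w,2) triples; summing gives 15 + 10 + 10 + 1 + 6 + 3 + 3 + 6 + 6 = 60 transitive triples.
Total triples C(9,3) = 84, so cyclic triples = 84 − 60 = 24.

24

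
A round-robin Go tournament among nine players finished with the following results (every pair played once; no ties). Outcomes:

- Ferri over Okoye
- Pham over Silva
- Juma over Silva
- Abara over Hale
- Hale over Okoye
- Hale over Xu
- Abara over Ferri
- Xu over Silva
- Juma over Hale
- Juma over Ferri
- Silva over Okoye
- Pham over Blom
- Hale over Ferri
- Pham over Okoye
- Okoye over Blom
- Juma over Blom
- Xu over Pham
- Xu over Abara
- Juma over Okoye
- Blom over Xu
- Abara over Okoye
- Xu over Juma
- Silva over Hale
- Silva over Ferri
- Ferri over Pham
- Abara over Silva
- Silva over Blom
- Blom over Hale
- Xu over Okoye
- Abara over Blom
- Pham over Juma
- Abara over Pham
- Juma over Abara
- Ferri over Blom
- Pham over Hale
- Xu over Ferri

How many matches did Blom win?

2

Blom's results: beat Xu, Hale; lost to Okoye, Pham, Juma, Abara, Silva, Ferri.
That is 2 wins.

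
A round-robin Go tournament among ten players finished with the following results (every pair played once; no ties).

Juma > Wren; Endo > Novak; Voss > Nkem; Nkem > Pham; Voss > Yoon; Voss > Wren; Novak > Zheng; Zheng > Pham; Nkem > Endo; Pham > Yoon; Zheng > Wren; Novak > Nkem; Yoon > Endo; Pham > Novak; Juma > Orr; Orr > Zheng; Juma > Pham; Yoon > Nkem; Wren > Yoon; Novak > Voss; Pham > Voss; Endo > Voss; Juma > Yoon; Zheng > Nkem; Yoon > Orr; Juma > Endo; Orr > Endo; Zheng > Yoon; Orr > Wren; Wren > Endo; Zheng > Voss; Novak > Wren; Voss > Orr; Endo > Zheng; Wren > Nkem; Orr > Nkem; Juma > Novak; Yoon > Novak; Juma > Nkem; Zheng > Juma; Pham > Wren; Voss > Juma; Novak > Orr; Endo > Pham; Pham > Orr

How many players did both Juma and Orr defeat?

Juma beat: Wren, Yoon, Novak, Nkem, Pham, Orr, Endo.
Orr beat: Wren, Zheng, Nkem, Endo.
Both beat: Wren, Nkem, Endo — 3.

3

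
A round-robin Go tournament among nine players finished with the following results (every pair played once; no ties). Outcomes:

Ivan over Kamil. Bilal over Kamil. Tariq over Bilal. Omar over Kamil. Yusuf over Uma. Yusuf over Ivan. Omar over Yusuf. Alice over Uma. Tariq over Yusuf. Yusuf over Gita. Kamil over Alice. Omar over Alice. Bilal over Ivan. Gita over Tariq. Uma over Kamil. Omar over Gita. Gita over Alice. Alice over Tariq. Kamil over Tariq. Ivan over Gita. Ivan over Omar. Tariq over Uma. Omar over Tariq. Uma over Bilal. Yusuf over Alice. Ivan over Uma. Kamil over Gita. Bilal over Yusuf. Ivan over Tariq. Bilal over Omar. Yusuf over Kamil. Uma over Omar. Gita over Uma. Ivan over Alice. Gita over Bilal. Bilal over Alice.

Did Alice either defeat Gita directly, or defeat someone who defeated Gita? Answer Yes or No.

Alice did not beat Gita directly.
Alice beat Uma, Tariq, but each of them lost to Gita. No two-step path.

No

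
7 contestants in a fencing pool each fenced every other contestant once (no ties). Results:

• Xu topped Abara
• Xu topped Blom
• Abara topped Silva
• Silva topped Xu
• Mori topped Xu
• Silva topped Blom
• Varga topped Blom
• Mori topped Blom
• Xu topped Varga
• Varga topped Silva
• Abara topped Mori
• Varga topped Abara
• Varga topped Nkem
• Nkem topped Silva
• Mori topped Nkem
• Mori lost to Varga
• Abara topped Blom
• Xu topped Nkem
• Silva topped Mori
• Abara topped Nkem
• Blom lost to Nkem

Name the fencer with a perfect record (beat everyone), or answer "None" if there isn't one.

Highest win total is Varga with 5 (out of 6 possible).
Varga lost to Xu, so no fencer went undefeated.

None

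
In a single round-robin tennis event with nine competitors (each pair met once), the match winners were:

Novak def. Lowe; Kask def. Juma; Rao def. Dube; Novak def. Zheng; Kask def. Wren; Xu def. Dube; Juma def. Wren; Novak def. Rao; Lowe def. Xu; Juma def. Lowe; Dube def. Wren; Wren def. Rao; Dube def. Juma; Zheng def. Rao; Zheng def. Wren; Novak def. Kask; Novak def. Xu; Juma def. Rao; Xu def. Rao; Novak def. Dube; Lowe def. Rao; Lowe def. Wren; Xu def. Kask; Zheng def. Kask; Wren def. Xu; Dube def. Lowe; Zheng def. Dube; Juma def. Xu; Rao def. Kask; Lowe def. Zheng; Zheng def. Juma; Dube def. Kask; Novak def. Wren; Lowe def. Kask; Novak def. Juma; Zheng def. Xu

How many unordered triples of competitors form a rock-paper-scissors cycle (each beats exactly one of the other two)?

13

Win totals: Rao 2, Lowe 5, Zheng 6, Dube 4, Wren 2, Kask 2, Juma 4, Novak 8, Xu 3.
A competitor with w wins dominates both others in C(w,2) triples; summing gives 1 + 10 + 15 + 6 + 1 + 1 + 6 + 28 + 3 = 71 transitive triples.
Total triples C(9,3) = 84, so cyclic triples = 84 − 71 = 13.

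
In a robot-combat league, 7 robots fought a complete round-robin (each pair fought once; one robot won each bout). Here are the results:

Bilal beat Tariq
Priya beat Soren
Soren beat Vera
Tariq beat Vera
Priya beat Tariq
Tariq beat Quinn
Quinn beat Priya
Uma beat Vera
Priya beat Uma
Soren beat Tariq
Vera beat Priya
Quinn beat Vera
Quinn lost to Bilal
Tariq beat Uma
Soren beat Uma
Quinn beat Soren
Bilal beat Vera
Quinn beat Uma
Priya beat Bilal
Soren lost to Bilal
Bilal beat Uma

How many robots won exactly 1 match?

Win totals: Tariq 3, Priya 4, Uma 1, Bilal 5, Quinn 4, Soren 3, Vera 1.
Exactly 1: Uma, Vera — 2 robots.

2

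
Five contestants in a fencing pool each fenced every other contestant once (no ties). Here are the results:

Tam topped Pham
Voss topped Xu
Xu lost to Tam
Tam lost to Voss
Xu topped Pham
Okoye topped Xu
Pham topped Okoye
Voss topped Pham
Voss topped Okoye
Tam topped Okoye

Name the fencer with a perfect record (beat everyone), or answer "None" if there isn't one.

Voss has 4 wins out of 4 opponents — a perfect record.

Voss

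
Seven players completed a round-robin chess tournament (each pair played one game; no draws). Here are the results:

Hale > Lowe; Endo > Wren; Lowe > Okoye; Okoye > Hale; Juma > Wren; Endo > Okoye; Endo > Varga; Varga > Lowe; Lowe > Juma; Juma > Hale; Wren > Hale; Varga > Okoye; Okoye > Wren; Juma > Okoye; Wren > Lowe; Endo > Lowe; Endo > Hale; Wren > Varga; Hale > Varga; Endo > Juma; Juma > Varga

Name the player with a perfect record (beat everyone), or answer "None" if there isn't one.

Endo

Endo has 6 wins out of 6 opponents — a perfect record.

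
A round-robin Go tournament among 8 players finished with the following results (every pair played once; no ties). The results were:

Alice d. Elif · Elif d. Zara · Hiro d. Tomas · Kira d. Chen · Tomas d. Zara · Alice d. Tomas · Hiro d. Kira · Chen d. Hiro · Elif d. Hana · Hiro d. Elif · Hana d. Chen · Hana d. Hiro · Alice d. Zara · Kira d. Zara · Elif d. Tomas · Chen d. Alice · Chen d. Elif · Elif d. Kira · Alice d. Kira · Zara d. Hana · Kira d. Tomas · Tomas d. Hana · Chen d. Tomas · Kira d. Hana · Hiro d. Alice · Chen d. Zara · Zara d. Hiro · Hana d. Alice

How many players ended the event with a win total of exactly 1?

0

Win totals: Tomas 2, Hana 3, Chen 5, Alice 4, Zara 2, Hiro 4, Elif 4, Kira 4.
No player has exactly 1 wins.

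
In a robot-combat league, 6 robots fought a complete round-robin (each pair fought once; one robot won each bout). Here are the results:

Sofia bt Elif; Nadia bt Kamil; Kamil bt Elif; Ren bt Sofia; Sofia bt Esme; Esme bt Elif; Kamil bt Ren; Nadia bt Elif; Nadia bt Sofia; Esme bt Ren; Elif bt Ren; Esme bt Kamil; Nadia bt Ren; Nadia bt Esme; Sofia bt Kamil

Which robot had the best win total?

Win totals: Sofia 3, Esme 3, Nadia 5, Ren 1, Kamil 2, Elif 1.
Nadia leads with 5 wins (next highest: 3).

Nadia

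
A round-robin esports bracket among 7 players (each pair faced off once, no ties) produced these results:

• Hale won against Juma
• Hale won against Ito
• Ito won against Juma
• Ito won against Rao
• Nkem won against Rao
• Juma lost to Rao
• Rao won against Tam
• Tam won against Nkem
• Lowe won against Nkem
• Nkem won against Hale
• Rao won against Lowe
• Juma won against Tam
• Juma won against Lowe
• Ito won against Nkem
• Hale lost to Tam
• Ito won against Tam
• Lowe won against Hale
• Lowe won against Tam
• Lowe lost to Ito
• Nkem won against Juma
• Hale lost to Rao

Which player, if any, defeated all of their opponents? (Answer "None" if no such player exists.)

None

Highest win total is Ito with 5 (out of 6 possible).
Ito lost to Hale, so no player went undefeated.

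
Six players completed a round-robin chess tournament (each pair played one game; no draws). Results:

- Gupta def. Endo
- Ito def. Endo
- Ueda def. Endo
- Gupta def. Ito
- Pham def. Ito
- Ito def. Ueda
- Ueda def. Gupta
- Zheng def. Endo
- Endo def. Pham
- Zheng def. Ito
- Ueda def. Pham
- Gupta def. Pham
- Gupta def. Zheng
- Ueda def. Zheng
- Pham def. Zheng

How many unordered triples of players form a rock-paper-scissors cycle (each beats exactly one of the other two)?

Of the C(6,3) = 20 triples, the cyclic ones are: {Pham, Zheng, Endo}; {Pham, Endo, Ito}; {Pham, Ito, Ueda}; {Zheng, Ito, Ueda}; {Ito, Gupta, Ueda}.
That is 5.

5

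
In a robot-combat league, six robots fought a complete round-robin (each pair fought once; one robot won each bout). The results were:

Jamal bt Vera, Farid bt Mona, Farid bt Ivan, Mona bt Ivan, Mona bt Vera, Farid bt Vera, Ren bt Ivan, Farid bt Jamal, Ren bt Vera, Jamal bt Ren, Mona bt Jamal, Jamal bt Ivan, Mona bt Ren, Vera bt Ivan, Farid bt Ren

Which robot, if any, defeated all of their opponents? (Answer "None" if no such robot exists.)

Farid

Farid has 5 wins out of 5 opponents — a perfect record.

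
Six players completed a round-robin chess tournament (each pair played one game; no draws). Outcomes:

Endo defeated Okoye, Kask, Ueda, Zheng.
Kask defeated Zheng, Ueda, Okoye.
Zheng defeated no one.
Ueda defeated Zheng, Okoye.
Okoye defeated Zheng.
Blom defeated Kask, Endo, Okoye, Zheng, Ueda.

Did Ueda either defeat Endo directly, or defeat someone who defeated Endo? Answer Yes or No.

No

Ueda did not beat Endo directly.
Ueda beat Zheng, Okoye, but each of them lost to Endo. No two-step path.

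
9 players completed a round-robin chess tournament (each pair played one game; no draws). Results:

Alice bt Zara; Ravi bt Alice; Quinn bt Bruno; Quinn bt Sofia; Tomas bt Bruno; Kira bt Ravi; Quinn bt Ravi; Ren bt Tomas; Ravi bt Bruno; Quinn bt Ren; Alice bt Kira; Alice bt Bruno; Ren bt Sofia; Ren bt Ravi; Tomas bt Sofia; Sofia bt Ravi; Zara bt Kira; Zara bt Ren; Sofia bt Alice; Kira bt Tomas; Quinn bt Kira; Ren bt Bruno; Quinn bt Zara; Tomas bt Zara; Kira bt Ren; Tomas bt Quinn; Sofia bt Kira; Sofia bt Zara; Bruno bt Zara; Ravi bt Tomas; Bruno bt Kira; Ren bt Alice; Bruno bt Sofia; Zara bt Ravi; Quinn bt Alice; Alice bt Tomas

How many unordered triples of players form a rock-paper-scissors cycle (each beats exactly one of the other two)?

Win totals: Sofia 4, Bruno 3, Alice 4, Ren 5, Kira 3, Quinn 7, Tomas 4, Ravi 3, Zara 3.
A player with w wins dominates both others in C(w,2) triples; summing gives 6 + 3 + 6 + 10 + 3 + 21 + 6 + 3 + 3 = 61 transitive triples.
Total triples C(9,3) = 84, so cyclic triples = 84 − 61 = 23.

23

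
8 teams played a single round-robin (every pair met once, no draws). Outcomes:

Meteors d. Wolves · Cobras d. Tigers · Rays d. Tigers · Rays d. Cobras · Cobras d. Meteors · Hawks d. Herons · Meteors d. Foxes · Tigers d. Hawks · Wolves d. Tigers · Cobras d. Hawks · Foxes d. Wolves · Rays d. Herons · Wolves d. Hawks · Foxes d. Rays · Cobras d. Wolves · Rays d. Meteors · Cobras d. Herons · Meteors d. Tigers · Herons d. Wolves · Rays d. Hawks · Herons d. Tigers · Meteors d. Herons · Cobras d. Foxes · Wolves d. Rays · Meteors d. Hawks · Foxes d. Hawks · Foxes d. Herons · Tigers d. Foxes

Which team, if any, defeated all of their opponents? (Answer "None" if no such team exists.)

Highest win total is Cobras with 6 (out of 7 possible).
Cobras lost to Rays, so no team went undefeated.

None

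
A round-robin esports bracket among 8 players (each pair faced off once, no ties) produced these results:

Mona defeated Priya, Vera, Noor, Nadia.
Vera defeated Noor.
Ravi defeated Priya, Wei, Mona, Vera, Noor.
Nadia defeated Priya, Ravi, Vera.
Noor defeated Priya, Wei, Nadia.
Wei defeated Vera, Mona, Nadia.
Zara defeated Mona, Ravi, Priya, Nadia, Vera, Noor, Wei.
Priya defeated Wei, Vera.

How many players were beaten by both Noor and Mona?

2

Noor beat: Nadia, Priya, Wei.
Mona beat: Noor, Nadia, Priya, Vera.
Both beat: Nadia, Priya — 2.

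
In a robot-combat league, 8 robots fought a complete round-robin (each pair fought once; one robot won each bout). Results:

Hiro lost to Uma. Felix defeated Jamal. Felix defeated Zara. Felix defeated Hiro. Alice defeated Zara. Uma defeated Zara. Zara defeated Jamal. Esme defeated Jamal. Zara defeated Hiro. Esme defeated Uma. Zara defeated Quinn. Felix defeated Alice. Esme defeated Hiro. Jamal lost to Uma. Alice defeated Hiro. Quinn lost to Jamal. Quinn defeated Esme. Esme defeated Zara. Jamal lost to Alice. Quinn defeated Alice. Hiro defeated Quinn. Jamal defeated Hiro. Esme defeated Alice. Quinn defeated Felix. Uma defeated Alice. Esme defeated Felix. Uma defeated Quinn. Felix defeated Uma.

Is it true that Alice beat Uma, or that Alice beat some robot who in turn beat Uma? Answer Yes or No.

No

Alice did not beat Uma directly.
Alice beat Hiro, Zara, Jamal, but each of them lost to Uma. No two-step path.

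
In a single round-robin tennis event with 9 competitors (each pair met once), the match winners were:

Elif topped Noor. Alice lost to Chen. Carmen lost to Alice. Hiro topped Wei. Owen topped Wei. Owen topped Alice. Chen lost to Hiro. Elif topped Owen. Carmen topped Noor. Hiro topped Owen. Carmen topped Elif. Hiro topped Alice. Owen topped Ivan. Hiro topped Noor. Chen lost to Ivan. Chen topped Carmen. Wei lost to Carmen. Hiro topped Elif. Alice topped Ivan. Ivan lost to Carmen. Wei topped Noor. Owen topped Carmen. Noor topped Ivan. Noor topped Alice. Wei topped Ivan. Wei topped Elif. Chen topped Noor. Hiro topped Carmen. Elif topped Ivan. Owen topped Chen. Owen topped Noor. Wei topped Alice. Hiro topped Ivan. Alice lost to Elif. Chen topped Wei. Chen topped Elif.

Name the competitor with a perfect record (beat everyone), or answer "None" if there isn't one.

Hiro has 8 wins out of 8 opponents — a perfect record.

Hiro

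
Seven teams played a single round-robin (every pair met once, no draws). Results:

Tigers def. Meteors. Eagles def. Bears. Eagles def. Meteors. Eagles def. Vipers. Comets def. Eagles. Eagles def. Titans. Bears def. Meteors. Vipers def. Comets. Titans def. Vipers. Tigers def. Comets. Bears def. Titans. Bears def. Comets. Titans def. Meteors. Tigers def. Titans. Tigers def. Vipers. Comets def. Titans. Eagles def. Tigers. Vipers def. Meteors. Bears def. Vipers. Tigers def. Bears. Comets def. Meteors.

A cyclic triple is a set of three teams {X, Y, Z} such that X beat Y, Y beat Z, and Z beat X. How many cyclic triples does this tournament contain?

4

Win totals: Comets 3, Meteors 0, Titans 2, Tigers 5, Vipers 2, Eagles 5, Bears 4.
A team with w wins dominates both others in C(w,2) triples; summing gives 3 + 0 + 1 + 10 + 1 + 10 + 6 = 31 transitive triples.
Total triples C(7,3) = 35, so cyclic triples = 35 − 31 = 4.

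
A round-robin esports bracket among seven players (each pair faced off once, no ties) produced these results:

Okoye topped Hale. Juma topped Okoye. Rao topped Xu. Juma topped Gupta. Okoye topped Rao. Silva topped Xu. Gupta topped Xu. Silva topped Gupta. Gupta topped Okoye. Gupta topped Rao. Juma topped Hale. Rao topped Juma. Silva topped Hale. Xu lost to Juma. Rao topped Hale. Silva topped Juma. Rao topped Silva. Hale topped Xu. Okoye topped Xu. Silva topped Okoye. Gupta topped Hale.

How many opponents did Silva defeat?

Silva's results: beat Juma, Xu, Okoye, Gupta, Hale; lost to Rao.
That is 5 wins.

5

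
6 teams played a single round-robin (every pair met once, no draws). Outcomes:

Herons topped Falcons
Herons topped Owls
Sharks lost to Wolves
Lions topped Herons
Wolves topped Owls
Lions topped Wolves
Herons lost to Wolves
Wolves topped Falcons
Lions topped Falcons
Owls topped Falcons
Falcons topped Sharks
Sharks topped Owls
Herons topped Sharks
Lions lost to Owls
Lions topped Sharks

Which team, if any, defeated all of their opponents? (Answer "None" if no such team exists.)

None

Highest win total is Wolves with 4 (out of 5 possible).
Wolves lost to Lions, so no team went undefeated.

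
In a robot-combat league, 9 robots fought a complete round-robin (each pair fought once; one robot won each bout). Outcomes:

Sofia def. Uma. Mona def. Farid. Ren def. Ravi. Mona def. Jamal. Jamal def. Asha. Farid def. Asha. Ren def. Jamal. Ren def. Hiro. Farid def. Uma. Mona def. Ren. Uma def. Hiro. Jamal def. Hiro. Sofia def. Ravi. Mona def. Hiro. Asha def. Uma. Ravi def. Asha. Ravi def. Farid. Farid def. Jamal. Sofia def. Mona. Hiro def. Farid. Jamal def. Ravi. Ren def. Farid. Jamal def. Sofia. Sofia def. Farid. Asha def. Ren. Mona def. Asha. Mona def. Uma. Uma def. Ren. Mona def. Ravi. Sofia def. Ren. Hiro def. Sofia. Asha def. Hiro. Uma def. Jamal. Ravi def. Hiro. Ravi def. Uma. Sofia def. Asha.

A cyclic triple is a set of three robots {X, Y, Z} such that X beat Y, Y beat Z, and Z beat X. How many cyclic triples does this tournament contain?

20

Win totals: Jamal 4, Farid 3, Sofia 6, Hiro 2, Asha 3, Ren 4, Uma 3, Ravi 4, Mona 7.
A robot with w wins dominates both others in C(w,2) triples; summing gives 6 + 3 + 15 + 1 + 3 + 6 + 3 + 6 + 21 = 64 transitive triples.
Total triples C(9,3) = 84, so cyclic triples = 84 − 64 = 20.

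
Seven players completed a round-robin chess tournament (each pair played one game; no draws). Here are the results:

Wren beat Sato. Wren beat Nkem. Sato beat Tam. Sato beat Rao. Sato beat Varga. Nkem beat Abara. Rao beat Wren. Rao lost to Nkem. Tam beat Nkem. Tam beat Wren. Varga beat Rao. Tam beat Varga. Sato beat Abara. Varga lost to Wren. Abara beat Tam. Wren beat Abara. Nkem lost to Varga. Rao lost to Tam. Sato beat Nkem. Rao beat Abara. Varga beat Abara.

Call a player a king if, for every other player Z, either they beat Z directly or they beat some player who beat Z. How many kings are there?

Sato reaches everyone (king).
Wren reaches everyone (king).
Abara cannot reach Sato in two steps.
Nkem cannot reach Sato, Varga in two steps.
Rao reaches everyone (king).
Varga cannot reach Sato in two steps.
Tam reaches everyone (king).
Kings: Sato, Wren, Rao, Tam — 4.

4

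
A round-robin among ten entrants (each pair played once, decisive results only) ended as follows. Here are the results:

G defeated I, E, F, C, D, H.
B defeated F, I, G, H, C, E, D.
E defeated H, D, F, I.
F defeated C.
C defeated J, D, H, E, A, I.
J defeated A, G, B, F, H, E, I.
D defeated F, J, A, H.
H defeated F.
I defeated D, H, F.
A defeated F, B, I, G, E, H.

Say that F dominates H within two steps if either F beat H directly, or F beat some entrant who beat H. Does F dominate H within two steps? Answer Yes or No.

F did not beat H directly.
F beat C. Of those, C beat H.

Yes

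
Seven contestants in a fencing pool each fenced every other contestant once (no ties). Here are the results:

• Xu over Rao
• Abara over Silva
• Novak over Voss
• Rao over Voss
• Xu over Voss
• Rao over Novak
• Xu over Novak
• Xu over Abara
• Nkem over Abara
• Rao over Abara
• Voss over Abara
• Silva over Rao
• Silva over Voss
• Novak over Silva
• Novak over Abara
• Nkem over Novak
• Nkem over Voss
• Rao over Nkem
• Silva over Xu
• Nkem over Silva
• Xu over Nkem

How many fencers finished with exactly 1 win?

2

Win totals: Abara 1, Nkem 4, Xu 5, Novak 3, Voss 1, Rao 4, Silva 3.
Exactly 1: Abara, Voss — 2 fencers.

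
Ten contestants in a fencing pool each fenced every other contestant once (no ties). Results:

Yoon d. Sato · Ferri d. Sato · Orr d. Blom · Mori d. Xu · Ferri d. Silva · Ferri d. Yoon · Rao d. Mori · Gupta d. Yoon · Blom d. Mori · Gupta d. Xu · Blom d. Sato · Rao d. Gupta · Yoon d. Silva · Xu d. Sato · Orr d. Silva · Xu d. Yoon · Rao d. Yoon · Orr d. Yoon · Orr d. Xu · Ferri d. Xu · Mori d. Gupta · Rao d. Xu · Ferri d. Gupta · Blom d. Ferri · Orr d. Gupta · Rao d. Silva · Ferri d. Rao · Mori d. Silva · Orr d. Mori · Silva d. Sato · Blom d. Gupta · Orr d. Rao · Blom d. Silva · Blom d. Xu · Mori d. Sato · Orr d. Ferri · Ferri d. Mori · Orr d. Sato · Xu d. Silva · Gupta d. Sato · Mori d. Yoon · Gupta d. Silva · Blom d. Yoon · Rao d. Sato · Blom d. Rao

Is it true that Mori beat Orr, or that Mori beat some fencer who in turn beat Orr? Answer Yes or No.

No

Mori did not beat Orr directly.
Mori beat Silva, Gupta, Xu, Sato, Yoon, but each of them lost to Orr. No two-step path.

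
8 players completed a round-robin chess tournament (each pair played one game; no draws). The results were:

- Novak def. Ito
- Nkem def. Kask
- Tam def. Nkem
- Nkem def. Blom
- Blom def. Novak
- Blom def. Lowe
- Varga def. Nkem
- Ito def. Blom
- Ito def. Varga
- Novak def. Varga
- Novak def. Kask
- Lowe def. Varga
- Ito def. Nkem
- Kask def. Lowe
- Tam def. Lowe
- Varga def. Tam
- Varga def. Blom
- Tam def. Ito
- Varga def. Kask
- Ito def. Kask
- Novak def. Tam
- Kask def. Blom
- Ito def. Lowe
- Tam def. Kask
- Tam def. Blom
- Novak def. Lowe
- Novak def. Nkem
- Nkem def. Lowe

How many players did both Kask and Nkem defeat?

2

Kask beat: Lowe, Blom.
Nkem beat: Lowe, Kask, Blom.
Both beat: Lowe, Blom — 2.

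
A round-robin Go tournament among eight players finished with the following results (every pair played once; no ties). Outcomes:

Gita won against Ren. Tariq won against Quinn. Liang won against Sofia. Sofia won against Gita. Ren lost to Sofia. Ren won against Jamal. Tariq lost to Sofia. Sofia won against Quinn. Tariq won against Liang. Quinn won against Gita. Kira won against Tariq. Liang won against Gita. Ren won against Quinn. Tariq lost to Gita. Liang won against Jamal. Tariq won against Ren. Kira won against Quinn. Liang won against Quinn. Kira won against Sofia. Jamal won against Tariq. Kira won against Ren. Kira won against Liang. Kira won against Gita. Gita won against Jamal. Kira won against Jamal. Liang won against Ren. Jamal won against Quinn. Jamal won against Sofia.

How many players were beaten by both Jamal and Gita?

Jamal beat: Tariq, Sofia, Quinn.
Gita beat: Tariq, Ren, Jamal.
Both beat: Tariq — 1.

1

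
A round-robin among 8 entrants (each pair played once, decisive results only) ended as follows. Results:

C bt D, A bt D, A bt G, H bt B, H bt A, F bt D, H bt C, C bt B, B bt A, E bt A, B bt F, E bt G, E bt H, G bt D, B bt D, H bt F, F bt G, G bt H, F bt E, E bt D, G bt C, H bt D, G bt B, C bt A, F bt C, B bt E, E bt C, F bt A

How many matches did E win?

5

E's results: beat A, C, D, G, H; lost to B, F.
That is 5 wins.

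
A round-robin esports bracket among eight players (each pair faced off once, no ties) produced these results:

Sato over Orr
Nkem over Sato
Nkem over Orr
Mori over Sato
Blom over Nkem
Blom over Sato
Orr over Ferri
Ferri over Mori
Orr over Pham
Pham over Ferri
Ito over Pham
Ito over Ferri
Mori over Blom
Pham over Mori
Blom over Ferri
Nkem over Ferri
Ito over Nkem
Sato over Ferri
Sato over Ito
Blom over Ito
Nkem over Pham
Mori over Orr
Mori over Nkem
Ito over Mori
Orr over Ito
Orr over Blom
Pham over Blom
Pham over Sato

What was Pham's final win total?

4

Pham's results: beat Blom, Ferri, Mori, Sato; lost to Nkem, Ito, Orr.
That is 4 wins.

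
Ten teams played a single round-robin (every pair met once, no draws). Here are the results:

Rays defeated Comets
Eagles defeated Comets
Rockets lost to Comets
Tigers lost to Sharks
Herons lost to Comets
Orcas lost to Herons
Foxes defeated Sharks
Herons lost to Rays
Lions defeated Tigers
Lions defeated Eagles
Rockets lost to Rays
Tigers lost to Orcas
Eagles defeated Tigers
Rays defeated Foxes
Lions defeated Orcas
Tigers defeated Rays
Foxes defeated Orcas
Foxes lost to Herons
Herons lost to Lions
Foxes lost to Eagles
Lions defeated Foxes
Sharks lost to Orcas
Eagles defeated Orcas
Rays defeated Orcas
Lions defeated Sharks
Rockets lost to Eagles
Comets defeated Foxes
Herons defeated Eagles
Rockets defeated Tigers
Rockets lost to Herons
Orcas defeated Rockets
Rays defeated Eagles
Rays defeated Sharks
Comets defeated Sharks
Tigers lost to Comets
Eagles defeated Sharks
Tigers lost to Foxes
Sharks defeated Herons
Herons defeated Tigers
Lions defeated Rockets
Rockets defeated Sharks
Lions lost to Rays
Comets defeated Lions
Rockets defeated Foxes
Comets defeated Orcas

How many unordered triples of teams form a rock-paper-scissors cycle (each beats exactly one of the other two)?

15

Win totals: Lions 7, Eagles 6, Herons 5, Rockets 3, Tigers 1, Foxes 3, Comets 7, Sharks 2, Rays 8, Orcas 3.
A team with w wins dominates both others in C(w,2) triples; summing gives 21 + 15 + 10 + 3 + 0 + 3 + 21 + 1 + 28 + 3 = 105 transitive triples.
Total triples C(10,3) = 120, so cyclic triples = 120 − 105 = 15.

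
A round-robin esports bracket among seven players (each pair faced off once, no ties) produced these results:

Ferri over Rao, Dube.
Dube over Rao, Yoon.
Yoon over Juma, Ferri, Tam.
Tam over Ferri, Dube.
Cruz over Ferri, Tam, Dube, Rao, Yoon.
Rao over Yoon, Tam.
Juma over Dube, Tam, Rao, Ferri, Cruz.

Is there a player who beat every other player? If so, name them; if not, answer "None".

None

Highest win total is Juma with 5 (out of 6 possible).
Juma lost to Yoon, so no player went undefeated.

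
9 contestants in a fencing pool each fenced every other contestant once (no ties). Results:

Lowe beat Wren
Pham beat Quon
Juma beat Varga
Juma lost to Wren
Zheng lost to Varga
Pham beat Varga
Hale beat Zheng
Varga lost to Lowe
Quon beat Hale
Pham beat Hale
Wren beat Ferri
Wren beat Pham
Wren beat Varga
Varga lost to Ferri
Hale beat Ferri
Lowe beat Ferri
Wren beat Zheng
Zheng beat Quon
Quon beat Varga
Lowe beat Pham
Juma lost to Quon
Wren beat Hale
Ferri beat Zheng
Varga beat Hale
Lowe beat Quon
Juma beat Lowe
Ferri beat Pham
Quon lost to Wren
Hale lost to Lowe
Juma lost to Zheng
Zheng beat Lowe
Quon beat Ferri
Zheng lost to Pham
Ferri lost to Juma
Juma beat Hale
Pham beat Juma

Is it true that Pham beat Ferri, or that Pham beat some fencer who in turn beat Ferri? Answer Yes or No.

Yes

Pham did not beat Ferri directly.
Pham beat Varga, Quon, Juma, Zheng, Hale. Of those, Quon beat Ferri.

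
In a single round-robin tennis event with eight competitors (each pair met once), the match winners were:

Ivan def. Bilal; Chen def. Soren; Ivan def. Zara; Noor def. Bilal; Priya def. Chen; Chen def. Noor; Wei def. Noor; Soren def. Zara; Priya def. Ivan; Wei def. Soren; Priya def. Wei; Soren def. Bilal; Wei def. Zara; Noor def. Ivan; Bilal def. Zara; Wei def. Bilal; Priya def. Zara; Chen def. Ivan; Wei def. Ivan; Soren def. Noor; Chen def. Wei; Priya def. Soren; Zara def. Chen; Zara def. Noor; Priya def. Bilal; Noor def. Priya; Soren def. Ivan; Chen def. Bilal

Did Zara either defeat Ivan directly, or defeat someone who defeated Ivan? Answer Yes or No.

Yes

Zara did not beat Ivan directly.
Zara beat Chen, Noor. Of those, Chen beat Ivan.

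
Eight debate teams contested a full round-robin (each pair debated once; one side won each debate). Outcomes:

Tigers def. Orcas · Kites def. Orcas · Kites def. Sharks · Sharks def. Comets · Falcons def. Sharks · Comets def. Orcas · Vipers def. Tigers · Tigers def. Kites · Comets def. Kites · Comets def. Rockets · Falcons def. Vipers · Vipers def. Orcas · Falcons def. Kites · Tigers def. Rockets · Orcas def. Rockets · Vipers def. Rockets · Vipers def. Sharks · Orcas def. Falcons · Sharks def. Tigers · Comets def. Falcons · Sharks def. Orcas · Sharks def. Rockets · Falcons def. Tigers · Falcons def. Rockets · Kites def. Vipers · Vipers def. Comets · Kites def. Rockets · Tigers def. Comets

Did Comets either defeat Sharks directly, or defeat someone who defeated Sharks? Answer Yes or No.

Yes

Comets did not beat Sharks directly.
Comets beat Falcons, Orcas, Rockets, Kites. Of those, Falcons beat Sharks.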